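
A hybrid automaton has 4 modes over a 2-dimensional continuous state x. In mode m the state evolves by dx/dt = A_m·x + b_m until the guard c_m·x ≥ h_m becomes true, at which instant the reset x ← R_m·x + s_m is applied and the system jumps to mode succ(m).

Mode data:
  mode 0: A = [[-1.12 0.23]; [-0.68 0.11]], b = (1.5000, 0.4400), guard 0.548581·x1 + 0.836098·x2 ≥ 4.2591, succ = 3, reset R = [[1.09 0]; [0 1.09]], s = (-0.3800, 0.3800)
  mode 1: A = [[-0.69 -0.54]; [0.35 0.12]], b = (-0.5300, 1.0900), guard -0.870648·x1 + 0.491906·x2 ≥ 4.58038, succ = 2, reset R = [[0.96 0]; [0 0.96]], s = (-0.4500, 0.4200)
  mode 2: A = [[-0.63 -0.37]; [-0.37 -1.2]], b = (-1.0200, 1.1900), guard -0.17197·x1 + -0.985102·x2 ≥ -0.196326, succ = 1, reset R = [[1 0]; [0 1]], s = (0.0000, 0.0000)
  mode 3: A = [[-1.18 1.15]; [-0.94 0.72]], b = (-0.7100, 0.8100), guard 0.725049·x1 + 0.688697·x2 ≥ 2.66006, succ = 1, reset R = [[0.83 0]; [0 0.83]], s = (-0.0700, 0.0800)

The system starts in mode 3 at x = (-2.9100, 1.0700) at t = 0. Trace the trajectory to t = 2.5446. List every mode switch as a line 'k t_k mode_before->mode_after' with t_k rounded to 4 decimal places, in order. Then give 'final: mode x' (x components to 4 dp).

Mode 3: guard c·x = 2.6601 hit at Δt = 0.7113 (t = 0.7113), x⁻ = (-0.0807, 3.9475) → reset → x⁺ = (-0.1370, 3.3564), jump to mode 1
Mode 1: guard c·x = 4.5804 hit at Δt = 1.3442 (t = 2.0555), x⁻ = (-2.5390, 4.8176) → reset → x⁺ = (-2.8874, 5.0449), jump to mode 2
Mode 2: flow for 0.4891 to horizon, guard not reached → x = (-3.2130, 3.6690)

1 0.7113 3->1
2 2.0555 1->2
final: 2 -3.2130 3.6690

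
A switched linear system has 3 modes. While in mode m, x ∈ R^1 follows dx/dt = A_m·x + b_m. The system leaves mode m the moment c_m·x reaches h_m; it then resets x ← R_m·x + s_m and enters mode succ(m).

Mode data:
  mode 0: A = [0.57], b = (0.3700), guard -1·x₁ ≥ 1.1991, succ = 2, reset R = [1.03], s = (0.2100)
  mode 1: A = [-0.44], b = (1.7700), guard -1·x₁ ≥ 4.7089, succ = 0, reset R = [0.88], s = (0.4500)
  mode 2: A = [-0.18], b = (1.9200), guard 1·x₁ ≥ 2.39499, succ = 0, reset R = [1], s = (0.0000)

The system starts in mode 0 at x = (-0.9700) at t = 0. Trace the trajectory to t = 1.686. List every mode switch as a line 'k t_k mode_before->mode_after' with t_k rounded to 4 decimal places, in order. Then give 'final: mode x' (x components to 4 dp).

1 0.9453 0->2
final: 2 0.4343

Mode 0: guard c·x = 1.1991 hit at Δt = 0.9453 (t = 0.9453), x⁻ = (-1.1991) → reset → x⁺ = (-1.0251), jump to mode 2
Mode 2: flow for 0.7407 to horizon, guard not reached → x = (0.4343)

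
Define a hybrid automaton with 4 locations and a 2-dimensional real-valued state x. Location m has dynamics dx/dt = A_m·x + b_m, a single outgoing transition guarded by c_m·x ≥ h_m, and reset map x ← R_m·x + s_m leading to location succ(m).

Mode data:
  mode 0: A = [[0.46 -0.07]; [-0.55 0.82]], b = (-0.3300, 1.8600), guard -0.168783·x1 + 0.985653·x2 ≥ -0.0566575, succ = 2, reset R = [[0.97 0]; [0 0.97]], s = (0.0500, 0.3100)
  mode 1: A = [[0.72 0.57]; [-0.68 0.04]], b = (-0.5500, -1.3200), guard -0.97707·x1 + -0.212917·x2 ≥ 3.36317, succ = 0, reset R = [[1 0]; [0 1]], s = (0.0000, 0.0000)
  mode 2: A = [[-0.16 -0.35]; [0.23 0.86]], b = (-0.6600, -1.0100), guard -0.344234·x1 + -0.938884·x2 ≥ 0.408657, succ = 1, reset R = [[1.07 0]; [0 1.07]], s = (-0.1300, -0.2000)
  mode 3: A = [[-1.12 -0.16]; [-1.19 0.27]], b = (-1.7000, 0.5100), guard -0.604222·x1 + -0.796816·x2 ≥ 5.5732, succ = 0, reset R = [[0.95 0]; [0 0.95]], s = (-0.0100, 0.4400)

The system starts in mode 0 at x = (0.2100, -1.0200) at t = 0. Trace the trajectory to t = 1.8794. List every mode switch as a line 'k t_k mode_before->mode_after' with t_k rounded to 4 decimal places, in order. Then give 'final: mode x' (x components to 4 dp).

Mode 0: guard c·x = -0.0567 hit at Δt = 0.7445 (t = 0.7445), x⁻ = (0.0411, -0.0504) → reset → x⁺ = (0.0899, 0.2611), jump to mode 2
Mode 2: guard c·x = 0.4087 hit at Δt = 0.5715 (t = 1.3160), x⁻ = (-0.2760, -0.3341) → reset → x⁺ = (-0.4253, -0.5575), jump to mode 1
Mode 1: flow for 0.5634 to horizon, guard not reached → x = (-1.3336, -0.9987)

1 0.7445 0->2
2 1.3160 2->1
final: 1 -1.3336 -0.9987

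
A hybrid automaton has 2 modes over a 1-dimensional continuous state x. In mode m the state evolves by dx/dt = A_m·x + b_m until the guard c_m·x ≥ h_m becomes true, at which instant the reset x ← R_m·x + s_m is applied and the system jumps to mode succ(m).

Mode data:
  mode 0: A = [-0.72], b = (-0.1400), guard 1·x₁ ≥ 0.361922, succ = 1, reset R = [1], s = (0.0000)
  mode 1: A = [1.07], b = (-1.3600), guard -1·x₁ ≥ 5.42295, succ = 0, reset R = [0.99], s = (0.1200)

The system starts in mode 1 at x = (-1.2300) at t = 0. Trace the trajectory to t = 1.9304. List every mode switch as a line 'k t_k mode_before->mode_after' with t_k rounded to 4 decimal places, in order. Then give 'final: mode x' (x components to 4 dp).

Mode 1: guard c·x = 5.4230 hit at Δt = 0.9201 (t = 0.9201), x⁻ = (-5.4230) → reset → x⁺ = (-5.2487), jump to mode 0
Mode 0: flow for 1.0103 to horizon, guard not reached → x = (-2.6364)

1 0.9201 1->0
final: 0 -2.6364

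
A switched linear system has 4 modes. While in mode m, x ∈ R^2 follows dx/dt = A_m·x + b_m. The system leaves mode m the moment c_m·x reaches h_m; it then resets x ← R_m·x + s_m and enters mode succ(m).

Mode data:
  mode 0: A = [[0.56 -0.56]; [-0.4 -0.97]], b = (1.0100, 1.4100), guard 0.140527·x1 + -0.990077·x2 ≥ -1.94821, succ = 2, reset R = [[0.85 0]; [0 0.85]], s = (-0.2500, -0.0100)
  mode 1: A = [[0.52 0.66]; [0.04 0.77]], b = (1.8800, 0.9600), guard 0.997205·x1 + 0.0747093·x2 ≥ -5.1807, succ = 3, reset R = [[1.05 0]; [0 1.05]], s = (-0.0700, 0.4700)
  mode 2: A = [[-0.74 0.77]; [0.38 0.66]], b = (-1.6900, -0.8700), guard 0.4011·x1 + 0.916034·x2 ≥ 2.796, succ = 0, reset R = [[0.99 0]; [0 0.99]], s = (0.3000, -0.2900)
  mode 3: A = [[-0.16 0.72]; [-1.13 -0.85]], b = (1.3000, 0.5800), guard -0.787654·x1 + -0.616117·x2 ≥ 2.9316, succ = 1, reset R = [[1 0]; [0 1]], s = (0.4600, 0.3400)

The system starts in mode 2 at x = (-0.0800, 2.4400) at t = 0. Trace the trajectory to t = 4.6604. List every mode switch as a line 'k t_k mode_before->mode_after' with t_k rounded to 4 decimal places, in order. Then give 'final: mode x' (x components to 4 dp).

Mode 2: guard c·x = 2.7960 hit at Δt = 0.6016 (t = 0.6016), x⁻ = (0.1425, 2.9899) → reset → x⁺ = (0.4410, 2.6700), jump to mode 0
Mode 0: guard c·x = -1.9482 hit at Δt = 0.6483 (t = 1.2499), x⁻ = (0.4026, 2.0249) → reset → x⁺ = (0.0922, 1.7111), jump to mode 2
Mode 2: guard c·x = 2.7960 hit at Δt = 2.2633 (t = 3.5132), x⁻ = (0.1571, 2.9835) → reset → x⁺ = (0.4555, 2.6637), jump to mode 0
Mode 0: guard c·x = -1.9482 hit at Δt = 0.6342 (t = 4.1474), x⁻ = (0.4246, 2.0280) → reset → x⁺ = (0.1109, 1.7138), jump to mode 2
Mode 2: flow for 0.5130 to horizon, guard not reached → x = (-0.0541, 1.8784)

1 0.6016 2->0
2 1.2499 0->2
3 3.5132 2->0
4 4.1474 0->2
final: 2 -0.0541 1.8784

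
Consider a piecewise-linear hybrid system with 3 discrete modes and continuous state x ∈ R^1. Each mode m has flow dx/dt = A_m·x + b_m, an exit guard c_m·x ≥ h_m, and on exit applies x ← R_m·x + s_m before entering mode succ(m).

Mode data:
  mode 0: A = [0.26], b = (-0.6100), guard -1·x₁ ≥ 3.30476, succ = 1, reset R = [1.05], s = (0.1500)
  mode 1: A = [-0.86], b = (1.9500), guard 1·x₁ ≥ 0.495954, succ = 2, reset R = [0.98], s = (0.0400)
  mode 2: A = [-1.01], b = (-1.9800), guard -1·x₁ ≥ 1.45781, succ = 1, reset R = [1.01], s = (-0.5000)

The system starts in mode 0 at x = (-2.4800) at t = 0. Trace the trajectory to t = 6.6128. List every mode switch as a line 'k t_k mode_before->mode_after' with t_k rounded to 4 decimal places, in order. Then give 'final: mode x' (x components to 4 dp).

Mode 0: guard c·x = 3.3048 hit at Δt = 0.6068 (t = 0.6068), x⁻ = (-3.3048) → reset → x⁺ = (-3.3200), jump to mode 1
Mode 1: guard c·x = 0.4960 hit at Δt = 1.3357 (t = 1.9425), x⁻ = (0.4960) → reset → x⁺ = (0.5260), jump to mode 2
Mode 2: guard c·x = 1.4578 hit at Δt = 1.5830 (t = 3.5255), x⁻ = (-1.4578) → reset → x⁺ = (-1.9724), jump to mode 1
Mode 1: guard c·x = 0.4960 hit at Δt = 1.0148 (t = 4.5403), x⁻ = (0.4960) → reset → x⁺ = (0.5260), jump to mode 2
Mode 2: guard c·x = 1.4578 hit at Δt = 1.5830 (t = 6.1233), x⁻ = (-1.4578) → reset → x⁺ = (-1.9724), jump to mode 1
Mode 1: flow for 0.4895 to horizon, guard not reached → x = (-0.5156)

1 0.6068 0->1
2 1.9425 1->2
3 3.5255 2->1
4 4.5403 1->2
5 6.1233 2->1
final: 1 -0.5156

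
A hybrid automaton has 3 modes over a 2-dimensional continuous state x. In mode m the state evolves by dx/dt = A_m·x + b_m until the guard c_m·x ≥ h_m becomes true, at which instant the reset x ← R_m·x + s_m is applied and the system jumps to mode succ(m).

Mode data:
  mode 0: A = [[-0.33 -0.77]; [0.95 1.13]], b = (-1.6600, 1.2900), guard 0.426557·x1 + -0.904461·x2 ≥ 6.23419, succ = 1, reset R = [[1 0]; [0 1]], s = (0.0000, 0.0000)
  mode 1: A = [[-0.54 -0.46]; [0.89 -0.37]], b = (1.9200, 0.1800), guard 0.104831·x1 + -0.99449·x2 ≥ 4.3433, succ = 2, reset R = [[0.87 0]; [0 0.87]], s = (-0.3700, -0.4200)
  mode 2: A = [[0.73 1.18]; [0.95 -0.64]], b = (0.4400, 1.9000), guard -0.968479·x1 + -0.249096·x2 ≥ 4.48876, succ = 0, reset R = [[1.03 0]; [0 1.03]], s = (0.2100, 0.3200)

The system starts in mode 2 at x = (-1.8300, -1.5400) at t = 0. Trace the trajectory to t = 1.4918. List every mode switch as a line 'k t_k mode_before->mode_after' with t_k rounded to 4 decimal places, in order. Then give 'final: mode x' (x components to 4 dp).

1 0.7190 2->0
final: 0 -2.5909 -5.7258

Mode 2: guard c·x = 4.4888 hit at Δt = 0.7190 (t = 0.7190), x⁻ = (-4.2408, -1.5322) → reset → x⁺ = (-4.1580, -1.2582), jump to mode 0
Mode 0: flow for 0.7728 to horizon, guard not reached → x = (-2.5909, -5.7258)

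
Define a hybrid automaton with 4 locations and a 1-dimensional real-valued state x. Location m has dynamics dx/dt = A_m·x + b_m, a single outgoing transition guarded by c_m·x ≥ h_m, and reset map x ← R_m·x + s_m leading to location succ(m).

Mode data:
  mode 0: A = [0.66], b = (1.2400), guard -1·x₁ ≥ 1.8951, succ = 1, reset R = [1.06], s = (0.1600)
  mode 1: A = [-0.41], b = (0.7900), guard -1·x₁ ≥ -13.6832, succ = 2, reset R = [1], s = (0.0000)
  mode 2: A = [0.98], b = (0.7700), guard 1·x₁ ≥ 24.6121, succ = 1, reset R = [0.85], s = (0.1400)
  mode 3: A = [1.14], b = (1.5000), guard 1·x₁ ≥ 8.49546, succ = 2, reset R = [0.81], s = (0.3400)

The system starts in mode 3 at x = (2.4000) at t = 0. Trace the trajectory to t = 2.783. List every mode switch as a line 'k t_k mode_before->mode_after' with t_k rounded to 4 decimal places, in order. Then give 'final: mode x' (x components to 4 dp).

Mode 3: guard c·x = 8.4955 hit at Δt = 0.8517 (t = 0.8517), x⁻ = (8.4955) → reset → x⁺ = (7.2213), jump to mode 2
Mode 2: guard c·x = 24.6121 hit at Δt = 1.1779 (t = 2.0296), x⁻ = (24.6121) → reset → x⁺ = (21.0603), jump to mode 1
Mode 1: flow for 0.7534 to horizon, guard not reached → x = (15.9757)

1 0.8517 3->2
2 2.0296 2->1
final: 1 15.9757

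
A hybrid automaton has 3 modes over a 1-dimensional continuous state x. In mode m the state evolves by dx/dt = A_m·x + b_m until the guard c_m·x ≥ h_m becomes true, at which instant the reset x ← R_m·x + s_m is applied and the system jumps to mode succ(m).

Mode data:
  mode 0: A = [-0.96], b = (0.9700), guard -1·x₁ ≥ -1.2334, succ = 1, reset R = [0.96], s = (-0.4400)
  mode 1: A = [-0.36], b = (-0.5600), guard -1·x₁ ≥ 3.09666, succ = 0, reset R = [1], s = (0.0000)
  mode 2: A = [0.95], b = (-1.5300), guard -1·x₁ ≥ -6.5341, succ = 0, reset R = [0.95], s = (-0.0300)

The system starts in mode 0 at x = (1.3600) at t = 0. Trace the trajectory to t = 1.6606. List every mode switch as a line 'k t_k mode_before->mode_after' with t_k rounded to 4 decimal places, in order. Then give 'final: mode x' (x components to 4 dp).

Mode 0: guard c·x = -1.2334 hit at Δt = 0.4684 (t = 0.4684), x⁻ = (1.2334) → reset → x⁺ = (0.7441), jump to mode 1
Mode 1: flow for 1.1922 to horizon, guard not reached → x = (-0.0584)

1 0.4684 0->1
final: 1 -0.0584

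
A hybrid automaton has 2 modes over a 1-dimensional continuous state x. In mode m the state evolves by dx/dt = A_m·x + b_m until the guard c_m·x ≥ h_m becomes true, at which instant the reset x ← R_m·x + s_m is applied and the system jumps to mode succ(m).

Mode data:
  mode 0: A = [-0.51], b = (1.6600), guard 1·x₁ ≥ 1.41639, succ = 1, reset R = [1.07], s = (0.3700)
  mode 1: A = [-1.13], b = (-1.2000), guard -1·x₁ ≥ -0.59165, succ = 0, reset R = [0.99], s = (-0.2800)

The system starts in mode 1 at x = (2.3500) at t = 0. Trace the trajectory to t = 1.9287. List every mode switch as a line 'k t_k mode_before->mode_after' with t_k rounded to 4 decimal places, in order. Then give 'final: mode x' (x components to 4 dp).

1 0.6410 1->0
2 1.5676 0->1
final: 1 0.8980

Mode 1: guard c·x = -0.5917 hit at Δt = 0.6410 (t = 0.6410), x⁻ = (0.5917) → reset → x⁺ = (0.3057), jump to mode 0
Mode 0: guard c·x = 1.4164 hit at Δt = 0.9266 (t = 1.5676), x⁻ = (1.4164) → reset → x⁺ = (1.8855), jump to mode 1
Mode 1: flow for 0.3611 to horizon, guard not reached → x = (0.8980)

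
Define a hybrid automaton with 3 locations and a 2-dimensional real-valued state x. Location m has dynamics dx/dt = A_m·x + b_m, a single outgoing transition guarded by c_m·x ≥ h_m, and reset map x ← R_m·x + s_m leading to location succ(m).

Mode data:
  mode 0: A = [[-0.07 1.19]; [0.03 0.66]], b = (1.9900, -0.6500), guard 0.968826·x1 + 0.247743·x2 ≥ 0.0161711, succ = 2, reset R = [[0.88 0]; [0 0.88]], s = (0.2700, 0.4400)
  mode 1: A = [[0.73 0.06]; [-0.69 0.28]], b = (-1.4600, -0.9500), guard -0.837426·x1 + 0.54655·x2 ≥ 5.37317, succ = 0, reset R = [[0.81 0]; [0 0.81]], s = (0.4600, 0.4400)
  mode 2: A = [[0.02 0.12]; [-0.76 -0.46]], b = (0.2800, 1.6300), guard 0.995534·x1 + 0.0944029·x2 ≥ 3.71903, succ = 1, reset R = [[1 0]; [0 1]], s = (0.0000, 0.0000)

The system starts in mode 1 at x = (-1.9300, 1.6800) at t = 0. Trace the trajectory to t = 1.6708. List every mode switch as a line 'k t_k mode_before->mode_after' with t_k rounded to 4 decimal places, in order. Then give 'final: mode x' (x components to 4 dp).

Mode 1: guard c·x = 5.3732 hit at Δt = 0.7107 (t = 0.7107), x⁻ = (-4.4828, 2.9625) → reset → x⁺ = (-3.1710, 2.8397), jump to mode 0
Mode 0: guard c·x = 0.0162 hit at Δt = 0.4002 (t = 1.1109), x⁻ = (-0.8455, 3.3719) → reset → x⁺ = (-0.4741, 3.4072), jump to mode 2
Mode 2: flow for 0.5599 to horizon, guard not reached → x = (-0.0859, 3.5405)

1 0.7107 1->0
2 1.1109 0->2
final: 2 -0.0859 3.5405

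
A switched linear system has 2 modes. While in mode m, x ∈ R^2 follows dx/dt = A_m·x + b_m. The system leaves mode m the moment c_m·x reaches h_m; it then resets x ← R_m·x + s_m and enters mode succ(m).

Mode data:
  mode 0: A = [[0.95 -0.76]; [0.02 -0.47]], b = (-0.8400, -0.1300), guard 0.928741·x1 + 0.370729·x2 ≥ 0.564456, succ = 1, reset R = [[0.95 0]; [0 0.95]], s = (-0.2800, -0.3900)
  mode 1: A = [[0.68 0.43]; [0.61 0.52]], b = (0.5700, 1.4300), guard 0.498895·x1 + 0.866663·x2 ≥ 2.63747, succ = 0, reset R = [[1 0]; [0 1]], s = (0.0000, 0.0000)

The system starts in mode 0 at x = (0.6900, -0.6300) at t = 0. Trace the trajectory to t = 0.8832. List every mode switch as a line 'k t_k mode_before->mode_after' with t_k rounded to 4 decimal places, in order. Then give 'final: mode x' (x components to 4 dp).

Mode 0: guard c·x = 0.5645 hit at Δt = 0.4265 (t = 0.4265), x⁻ = (0.8313, -0.5599) → reset → x⁺ = (0.5097, -0.9219), jump to mode 1
Mode 1: flow for 0.4567 to horizon, guard not reached → x = (0.8594, -0.2252)

1 0.4265 0->1
final: 1 0.8594 -0.2252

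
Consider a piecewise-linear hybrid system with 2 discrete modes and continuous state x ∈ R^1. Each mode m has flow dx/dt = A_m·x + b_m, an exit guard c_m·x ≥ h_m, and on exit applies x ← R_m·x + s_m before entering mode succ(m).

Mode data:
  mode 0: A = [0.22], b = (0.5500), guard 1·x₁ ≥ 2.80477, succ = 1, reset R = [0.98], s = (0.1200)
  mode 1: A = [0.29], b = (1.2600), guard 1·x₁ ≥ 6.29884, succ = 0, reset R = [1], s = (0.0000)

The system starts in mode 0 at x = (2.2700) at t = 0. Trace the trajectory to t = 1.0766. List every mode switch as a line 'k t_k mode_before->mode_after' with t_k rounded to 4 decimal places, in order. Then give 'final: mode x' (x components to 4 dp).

1 0.4830 0->1
final: 1 4.2237

Mode 0: guard c·x = 2.8048 hit at Δt = 0.4830 (t = 0.4830), x⁻ = (2.8048) → reset → x⁺ = (2.8687), jump to mode 1
Mode 1: flow for 0.5936 to horizon, guard not reached → x = (4.2237)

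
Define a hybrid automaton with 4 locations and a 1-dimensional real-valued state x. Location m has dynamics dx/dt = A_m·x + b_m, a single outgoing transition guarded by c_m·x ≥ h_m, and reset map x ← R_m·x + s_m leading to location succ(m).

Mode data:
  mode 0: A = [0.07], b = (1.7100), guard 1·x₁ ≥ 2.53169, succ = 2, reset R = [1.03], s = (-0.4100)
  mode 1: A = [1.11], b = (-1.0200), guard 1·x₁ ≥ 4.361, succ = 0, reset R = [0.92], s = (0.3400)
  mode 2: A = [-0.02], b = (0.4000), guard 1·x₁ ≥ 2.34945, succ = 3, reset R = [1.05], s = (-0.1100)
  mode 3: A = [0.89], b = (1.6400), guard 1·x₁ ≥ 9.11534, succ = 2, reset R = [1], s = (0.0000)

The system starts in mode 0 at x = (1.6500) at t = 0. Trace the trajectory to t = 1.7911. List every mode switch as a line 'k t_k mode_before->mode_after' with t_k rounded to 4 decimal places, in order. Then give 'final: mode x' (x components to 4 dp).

Mode 0: guard c·x = 2.5317 hit at Δt = 0.4750 (t = 0.4750), x⁻ = (2.5317) → reset → x⁺ = (2.1976), jump to mode 2
Mode 2: guard c·x = 2.3495 hit at Δt = 0.4282 (t = 0.9032), x⁻ = (2.3495) → reset → x⁺ = (2.3569), jump to mode 3
Mode 3: flow for 0.8879 to horizon, guard not reached → x = (7.4128)

1 0.4750 0->2
2 0.9032 2->3
final: 3 7.4128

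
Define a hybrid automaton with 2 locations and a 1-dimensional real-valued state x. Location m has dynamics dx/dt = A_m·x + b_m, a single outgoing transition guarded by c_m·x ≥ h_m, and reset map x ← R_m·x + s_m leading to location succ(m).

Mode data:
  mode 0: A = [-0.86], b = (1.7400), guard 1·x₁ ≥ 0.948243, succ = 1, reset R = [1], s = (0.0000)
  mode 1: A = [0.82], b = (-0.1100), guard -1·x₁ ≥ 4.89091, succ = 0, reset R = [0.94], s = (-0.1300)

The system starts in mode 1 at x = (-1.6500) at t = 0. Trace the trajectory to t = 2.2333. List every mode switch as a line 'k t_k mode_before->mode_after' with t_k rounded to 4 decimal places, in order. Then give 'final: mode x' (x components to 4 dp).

1 1.2628 1->0
final: 0 -0.9068

Mode 1: guard c·x = 4.8909 hit at Δt = 1.2628 (t = 1.2628), x⁻ = (-4.8909) → reset → x⁺ = (-4.7275), jump to mode 0
Mode 0: flow for 0.9705 to horizon, guard not reached → x = (-0.9068)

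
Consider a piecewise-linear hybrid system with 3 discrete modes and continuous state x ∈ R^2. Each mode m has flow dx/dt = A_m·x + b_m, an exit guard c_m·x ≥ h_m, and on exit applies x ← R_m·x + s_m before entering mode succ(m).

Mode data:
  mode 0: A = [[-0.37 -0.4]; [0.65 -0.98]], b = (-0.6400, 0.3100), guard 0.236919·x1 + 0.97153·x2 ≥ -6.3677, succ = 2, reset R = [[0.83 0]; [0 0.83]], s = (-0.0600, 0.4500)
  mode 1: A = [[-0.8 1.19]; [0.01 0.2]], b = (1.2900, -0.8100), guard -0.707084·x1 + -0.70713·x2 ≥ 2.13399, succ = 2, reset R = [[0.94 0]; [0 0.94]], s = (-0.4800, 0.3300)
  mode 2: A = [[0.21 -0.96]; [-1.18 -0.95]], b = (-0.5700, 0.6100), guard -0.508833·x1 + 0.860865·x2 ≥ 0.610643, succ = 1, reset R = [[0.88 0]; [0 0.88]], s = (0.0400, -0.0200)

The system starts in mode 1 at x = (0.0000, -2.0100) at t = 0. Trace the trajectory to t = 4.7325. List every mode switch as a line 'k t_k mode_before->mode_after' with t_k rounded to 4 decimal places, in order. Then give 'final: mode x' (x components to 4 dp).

1 0.4068 1->2
2 1.3832 2->1
3 3.8870 1->2
final: 2 -1.0163 0.0869

Mode 1: guard c·x = 2.1340 hit at Δt = 0.4068 (t = 0.4068), x⁻ = (-0.4932, -2.5247) → reset → x⁺ = (-0.9436, -2.0432), jump to mode 2
Mode 2: guard c·x = 0.6106 hit at Δt = 0.9764 (t = 1.3832), x⁻ = (-0.9293, 0.1601) → reset → x⁺ = (-0.7778, 0.1209), jump to mode 1
Mode 1: guard c·x = 2.1340 hit at Δt = 2.5038 (t = 3.8870), x⁻ = (-0.5832, -2.4346) → reset → x⁺ = (-1.0282, -1.9585), jump to mode 2
Mode 2: flow for 0.8455 to horizon, guard not reached → x = (-1.0163, 0.0869)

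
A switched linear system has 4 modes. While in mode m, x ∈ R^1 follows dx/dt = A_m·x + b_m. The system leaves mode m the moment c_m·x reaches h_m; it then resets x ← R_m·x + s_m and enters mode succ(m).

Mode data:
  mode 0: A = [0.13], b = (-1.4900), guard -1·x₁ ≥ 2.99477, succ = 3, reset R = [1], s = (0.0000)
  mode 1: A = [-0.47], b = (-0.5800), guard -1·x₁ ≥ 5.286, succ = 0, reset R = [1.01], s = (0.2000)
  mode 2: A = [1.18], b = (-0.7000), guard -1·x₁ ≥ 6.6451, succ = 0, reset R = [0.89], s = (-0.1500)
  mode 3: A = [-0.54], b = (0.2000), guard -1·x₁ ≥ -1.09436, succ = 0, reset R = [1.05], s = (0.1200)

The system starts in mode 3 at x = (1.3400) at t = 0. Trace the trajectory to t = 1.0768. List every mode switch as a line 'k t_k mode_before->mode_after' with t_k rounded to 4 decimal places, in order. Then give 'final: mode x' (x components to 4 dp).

Mode 3: guard c·x = -1.0944 hit at Δt = 0.5410 (t = 0.5410), x⁻ = (1.0944) → reset → x⁺ = (1.2691), jump to mode 0
Mode 0: flow for 0.5358 to horizon, guard not reached → x = (0.5338)

1 0.5410 3->0
final: 0 0.5338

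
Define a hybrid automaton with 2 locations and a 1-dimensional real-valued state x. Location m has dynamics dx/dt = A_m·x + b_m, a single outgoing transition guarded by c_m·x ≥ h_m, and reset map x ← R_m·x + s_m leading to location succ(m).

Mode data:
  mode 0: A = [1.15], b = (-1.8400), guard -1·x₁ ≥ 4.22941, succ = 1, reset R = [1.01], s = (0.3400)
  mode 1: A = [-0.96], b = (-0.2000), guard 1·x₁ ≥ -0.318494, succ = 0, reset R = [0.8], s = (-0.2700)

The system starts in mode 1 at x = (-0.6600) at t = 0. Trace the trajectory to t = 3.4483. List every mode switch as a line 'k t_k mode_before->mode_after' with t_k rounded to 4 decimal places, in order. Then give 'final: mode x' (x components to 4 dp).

1 1.4698 1->0
2 2.3474 0->1
final: 1 -1.5024

Mode 1: guard c·x = -0.3185 hit at Δt = 1.4698 (t = 1.4698), x⁻ = (-0.3185) → reset → x⁺ = (-0.5248), jump to mode 0
Mode 0: guard c·x = 4.2294 hit at Δt = 0.8776 (t = 2.3474), x⁻ = (-4.2294) → reset → x⁺ = (-3.9317), jump to mode 1
Mode 1: flow for 1.1009 to horizon, guard not reached → x = (-1.5024)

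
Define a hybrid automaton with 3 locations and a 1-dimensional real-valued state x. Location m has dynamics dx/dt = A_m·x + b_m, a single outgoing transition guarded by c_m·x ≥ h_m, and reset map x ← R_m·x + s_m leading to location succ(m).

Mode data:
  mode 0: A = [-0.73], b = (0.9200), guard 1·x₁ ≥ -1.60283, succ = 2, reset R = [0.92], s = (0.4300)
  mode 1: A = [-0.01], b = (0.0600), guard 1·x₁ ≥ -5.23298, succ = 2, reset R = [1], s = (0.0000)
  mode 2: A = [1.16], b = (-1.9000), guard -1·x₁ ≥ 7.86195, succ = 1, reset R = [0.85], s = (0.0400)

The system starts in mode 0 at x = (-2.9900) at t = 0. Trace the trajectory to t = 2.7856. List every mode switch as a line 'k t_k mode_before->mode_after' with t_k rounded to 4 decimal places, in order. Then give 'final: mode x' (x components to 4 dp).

Mode 0: guard c·x = -1.6028 hit at Δt = 0.5412 (t = 0.5412), x⁻ = (-1.6028) → reset → x⁺ = (-1.0446), jump to mode 2
Mode 2: guard c·x = 7.8620 hit at Δt = 1.0901 (t = 1.6313), x⁻ = (-7.8620) → reset → x⁺ = (-6.6427), jump to mode 1
Mode 1: flow for 1.1543 to horizon, guard not reached → x = (-6.4976)

1 0.5412 0->2
2 1.6313 2->1
final: 1 -6.4976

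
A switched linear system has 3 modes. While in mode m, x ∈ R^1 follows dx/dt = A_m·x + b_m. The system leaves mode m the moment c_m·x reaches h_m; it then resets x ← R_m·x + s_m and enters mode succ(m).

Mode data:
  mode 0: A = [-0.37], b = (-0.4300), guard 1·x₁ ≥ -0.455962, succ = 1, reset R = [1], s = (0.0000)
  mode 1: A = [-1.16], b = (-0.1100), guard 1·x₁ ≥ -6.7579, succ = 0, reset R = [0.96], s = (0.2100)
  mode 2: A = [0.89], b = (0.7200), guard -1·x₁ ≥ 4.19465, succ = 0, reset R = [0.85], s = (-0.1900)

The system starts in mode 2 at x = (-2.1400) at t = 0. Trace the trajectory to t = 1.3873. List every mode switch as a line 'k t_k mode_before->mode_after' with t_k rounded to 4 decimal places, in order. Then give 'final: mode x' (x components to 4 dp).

1 1.0490 2->0
final: 0 -3.4503

Mode 2: guard c·x = 4.1947 hit at Δt = 1.0490 (t = 1.0490), x⁻ = (-4.1946) → reset → x⁺ = (-3.7555), jump to mode 0
Mode 0: flow for 0.3383 to horizon, guard not reached → x = (-3.4503)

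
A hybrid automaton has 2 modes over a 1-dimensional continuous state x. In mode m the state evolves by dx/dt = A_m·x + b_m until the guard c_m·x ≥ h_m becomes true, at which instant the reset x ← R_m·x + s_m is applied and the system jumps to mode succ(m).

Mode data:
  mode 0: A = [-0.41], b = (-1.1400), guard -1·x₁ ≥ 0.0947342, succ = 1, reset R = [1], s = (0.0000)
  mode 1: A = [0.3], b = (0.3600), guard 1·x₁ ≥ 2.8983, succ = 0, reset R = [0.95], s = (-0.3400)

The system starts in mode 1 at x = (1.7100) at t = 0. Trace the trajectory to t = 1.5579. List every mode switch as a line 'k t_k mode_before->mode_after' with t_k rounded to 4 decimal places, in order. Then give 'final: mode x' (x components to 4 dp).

Mode 1: guard c·x = 2.8983 hit at Δt = 1.1414 (t = 1.1414), x⁻ = (2.8983) → reset → x⁺ = (2.4134), jump to mode 0
Mode 0: flow for 0.4165 to horizon, guard not reached → x = (1.5980)

1 1.1414 1->0
final: 0 1.5980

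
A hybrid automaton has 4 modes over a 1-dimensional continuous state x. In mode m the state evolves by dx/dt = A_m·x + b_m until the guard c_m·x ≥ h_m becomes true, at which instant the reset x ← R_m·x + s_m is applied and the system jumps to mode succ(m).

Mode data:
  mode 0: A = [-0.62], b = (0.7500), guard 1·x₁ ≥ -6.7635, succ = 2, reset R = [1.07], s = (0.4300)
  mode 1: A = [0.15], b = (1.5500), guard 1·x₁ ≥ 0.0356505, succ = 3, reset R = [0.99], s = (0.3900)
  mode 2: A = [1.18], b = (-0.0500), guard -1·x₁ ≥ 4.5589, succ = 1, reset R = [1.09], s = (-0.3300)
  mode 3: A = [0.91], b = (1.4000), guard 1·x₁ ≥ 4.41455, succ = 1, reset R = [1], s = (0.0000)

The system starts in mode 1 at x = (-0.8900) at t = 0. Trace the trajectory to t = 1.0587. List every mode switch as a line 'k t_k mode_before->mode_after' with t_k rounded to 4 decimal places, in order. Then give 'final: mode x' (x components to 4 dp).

1 0.6234 1->3
final: 3 1.3798

Mode 1: guard c·x = 0.0357 hit at Δt = 0.6234 (t = 0.6234), x⁻ = (0.0357) → reset → x⁺ = (0.4253), jump to mode 3
Mode 3: flow for 0.4353 to horizon, guard not reached → x = (1.3798)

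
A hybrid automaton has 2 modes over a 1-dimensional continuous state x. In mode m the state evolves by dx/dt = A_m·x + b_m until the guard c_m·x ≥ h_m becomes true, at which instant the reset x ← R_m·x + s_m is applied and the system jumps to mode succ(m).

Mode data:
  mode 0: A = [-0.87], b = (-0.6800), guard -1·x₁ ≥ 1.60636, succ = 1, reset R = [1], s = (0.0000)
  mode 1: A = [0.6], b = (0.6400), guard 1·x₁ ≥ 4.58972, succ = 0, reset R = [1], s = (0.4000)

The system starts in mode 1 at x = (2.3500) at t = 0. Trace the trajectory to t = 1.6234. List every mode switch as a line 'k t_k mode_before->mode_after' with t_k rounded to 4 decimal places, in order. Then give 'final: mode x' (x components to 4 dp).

1 0.8402 1->0
final: 0 2.1382

Mode 1: guard c·x = 4.5897 hit at Δt = 0.8402 (t = 0.8402), x⁻ = (4.5897) → reset → x⁺ = (4.9897), jump to mode 0
Mode 0: flow for 0.7832 to horizon, guard not reached → x = (2.1382)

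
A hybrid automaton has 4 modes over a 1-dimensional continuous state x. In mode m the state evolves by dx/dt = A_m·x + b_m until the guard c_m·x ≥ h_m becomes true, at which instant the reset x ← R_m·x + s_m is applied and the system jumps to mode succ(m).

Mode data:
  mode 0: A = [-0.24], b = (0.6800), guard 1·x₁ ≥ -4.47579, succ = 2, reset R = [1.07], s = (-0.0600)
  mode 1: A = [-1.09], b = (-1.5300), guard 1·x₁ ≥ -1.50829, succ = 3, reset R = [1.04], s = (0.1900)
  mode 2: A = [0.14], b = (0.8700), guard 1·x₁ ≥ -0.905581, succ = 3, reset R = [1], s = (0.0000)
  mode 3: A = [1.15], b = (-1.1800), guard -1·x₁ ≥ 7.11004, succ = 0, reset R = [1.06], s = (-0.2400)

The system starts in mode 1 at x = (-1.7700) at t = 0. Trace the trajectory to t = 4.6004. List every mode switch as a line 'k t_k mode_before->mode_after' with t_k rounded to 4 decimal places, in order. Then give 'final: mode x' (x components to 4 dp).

Mode 1: guard c·x = -1.5083 hit at Δt = 1.1497 (t = 1.1497), x⁻ = (-1.5083) → reset → x⁺ = (-1.3786), jump to mode 3
Mode 3: guard c·x = 7.1100 hit at Δt = 1.0599 (t = 2.2096), x⁻ = (-7.1100) → reset → x⁺ = (-7.7766), jump to mode 0
Mode 0: guard c·x = -4.4758 hit at Δt = 1.5528 (t = 3.7624), x⁻ = (-4.4758) → reset → x⁺ = (-4.8491), jump to mode 2
Mode 2: flow for 0.8380 to horizon, guard not reached → x = (-4.6792)

1 1.1497 1->3
2 2.2096 3->0
3 3.7624 0->2
final: 2 -4.6792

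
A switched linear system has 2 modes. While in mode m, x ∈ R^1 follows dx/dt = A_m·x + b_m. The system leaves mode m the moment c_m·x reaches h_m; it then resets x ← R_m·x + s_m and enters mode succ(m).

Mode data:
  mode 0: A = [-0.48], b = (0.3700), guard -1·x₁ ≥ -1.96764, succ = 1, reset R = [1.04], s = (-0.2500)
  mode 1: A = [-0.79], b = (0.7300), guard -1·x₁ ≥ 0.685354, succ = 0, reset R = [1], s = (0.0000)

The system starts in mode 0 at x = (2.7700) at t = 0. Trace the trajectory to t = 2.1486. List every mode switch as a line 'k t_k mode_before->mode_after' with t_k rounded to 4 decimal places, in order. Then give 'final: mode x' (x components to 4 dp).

Mode 0: guard c·x = -1.9676 hit at Δt = 1.0689 (t = 1.0689), x⁻ = (1.9676) → reset → x⁺ = (1.7963), jump to mode 1
Mode 1: flow for 1.0797 to horizon, guard not reached → x = (1.2958)

1 1.0689 0->1
final: 1 1.2958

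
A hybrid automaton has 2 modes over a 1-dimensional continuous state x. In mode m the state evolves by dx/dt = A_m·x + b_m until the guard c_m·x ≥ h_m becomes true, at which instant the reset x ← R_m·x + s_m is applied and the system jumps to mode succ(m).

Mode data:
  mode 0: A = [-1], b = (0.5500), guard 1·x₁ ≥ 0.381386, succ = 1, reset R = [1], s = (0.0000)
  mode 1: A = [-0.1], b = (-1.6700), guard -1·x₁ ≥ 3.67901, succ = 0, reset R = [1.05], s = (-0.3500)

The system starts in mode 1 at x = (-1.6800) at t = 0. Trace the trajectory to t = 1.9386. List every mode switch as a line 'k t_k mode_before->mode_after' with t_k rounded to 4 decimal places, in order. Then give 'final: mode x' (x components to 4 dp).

Mode 1: guard c·x = 3.6790 hit at Δt = 1.4282 (t = 1.4282), x⁻ = (-3.6790) → reset → x⁺ = (-4.2130), jump to mode 0
Mode 0: flow for 0.5104 to horizon, guard not reached → x = (-2.3090)

1 1.4282 1->0
final: 0 -2.3090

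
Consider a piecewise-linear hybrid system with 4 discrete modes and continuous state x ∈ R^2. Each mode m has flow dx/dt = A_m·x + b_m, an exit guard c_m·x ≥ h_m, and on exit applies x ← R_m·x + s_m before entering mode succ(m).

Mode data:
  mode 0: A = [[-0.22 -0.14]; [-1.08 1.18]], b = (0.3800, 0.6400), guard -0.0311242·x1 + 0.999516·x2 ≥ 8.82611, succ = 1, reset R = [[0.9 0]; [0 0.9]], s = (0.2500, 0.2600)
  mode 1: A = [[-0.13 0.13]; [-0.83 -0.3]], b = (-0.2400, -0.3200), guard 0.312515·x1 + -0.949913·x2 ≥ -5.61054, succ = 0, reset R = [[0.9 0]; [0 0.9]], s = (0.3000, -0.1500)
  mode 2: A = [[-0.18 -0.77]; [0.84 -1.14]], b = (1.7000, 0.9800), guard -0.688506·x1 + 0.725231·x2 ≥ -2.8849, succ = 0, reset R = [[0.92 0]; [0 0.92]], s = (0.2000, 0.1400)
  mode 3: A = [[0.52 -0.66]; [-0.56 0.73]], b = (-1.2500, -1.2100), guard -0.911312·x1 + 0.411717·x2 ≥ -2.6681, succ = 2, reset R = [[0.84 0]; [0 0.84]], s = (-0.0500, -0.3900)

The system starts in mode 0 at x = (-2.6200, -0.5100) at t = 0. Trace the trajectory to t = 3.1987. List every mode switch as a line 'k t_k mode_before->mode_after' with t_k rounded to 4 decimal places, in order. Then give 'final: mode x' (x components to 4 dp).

Mode 0: guard c·x = 8.8261 hit at Δt = 1.4386 (t = 1.4386), x⁻ = (-1.9929, 8.7683) → reset → x⁺ = (-1.5436, 8.1515), jump to mode 1
Mode 1: guard c·x = -5.6105 hit at Δt = 1.4402 (t = 2.8788), x⁻ = (-0.4084, 5.7720) → reset → x⁺ = (-0.0675, 5.0448), jump to mode 0
Mode 0: flow for 0.3199 to horizon, guard not reached → x = (-0.2172, 7.6613)

1 1.4386 0->1
2 2.8788 1->0
final: 0 -0.2172 7.6613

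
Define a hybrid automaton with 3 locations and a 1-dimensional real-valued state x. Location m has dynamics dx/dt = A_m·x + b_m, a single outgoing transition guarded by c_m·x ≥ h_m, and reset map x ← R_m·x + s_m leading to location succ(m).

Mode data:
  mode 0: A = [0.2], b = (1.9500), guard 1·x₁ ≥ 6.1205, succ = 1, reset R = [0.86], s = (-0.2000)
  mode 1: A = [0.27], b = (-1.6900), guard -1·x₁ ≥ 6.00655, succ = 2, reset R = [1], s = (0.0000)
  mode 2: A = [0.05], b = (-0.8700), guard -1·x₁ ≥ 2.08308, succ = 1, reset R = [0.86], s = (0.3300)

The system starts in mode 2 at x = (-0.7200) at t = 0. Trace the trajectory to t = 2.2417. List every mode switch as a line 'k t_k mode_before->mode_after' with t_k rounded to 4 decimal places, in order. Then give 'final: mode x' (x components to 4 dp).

1 1.4506 2->1
final: 1 -3.2999

Mode 2: guard c·x = 2.0831 hit at Δt = 1.4506 (t = 1.4506), x⁻ = (-2.0831) → reset → x⁺ = (-1.4614), jump to mode 1
Mode 1: flow for 0.7911 to horizon, guard not reached → x = (-3.2999)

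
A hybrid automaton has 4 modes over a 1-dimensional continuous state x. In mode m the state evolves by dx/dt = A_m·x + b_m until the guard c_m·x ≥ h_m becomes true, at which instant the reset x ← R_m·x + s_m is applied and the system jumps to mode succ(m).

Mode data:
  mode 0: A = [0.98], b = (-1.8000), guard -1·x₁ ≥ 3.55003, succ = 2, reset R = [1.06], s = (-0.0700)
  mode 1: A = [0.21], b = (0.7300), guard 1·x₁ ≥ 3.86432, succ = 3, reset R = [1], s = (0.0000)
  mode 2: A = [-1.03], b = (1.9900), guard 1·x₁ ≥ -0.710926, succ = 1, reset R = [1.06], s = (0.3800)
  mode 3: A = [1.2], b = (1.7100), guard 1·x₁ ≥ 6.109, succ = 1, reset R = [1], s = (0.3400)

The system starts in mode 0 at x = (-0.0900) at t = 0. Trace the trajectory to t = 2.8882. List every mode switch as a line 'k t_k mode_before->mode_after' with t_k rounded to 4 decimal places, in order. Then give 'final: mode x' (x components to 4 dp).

Mode 0: guard c·x = 3.5500 hit at Δt = 1.0491 (t = 1.0491), x⁻ = (-3.5500) → reset → x⁺ = (-3.8330), jump to mode 2
Mode 2: guard c·x = -0.7109 hit at Δt = 0.7572 (t = 1.8063), x⁻ = (-0.7109) → reset → x⁺ = (-0.3736), jump to mode 1
Mode 1: flow for 1.0819 to horizon, guard not reached → x = (0.4178)

1 1.0491 0->2
2 1.8063 2->1
final: 1 0.4178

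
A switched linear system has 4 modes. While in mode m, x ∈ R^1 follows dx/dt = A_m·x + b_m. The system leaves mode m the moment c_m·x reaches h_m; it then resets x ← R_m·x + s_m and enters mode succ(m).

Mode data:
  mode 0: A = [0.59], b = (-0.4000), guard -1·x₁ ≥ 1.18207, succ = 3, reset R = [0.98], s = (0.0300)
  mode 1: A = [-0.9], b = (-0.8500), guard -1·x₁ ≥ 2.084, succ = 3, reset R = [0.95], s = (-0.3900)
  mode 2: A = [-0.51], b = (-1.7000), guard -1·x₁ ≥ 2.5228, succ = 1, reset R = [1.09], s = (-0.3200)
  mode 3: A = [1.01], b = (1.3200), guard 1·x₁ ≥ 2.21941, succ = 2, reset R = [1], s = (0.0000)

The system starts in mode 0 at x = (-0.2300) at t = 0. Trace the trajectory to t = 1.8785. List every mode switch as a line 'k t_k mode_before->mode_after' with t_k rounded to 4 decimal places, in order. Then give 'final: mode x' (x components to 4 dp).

Mode 0: guard c·x = 1.1821 hit at Δt = 1.2155 (t = 1.2155), x⁻ = (-1.1821) → reset → x⁺ = (-1.1284), jump to mode 3
Mode 3: flow for 0.6630 to horizon, guard not reached → x = (-0.9582)

1 1.2155 0->3
final: 3 -0.9582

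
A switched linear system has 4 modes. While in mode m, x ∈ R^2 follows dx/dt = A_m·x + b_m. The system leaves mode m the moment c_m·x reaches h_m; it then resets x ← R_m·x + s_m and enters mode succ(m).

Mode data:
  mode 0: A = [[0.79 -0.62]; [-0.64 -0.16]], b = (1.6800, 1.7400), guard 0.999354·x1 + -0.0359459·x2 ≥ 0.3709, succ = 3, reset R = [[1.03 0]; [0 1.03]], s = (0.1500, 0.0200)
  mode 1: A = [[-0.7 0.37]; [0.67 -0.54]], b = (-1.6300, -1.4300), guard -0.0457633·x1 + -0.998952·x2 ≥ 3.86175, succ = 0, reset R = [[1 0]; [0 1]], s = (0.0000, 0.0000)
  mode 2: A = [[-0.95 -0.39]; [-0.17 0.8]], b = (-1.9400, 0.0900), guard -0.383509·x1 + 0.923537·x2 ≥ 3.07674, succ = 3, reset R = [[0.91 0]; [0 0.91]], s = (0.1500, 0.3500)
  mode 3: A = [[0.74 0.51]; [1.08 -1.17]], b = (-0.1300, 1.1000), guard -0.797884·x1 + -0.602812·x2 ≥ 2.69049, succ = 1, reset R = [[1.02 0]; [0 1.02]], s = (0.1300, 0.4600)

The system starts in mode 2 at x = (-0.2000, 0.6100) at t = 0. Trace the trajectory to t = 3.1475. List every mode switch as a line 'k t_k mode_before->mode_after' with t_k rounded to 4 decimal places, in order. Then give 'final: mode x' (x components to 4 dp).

Mode 2: guard c·x = 3.0767 hit at Δt = 1.3718 (t = 1.3718), x⁻ = (-2.0057, 2.4986) → reset → x⁺ = (-1.6752, 2.6237), jump to mode 3
Mode 3: guard c·x = 2.6905 hit at Δt = 1.2116 (t = 2.5834), x⁻ = (-3.1556, -0.2865) → reset → x⁺ = (-3.0887, 0.1678), jump to mode 1
Mode 1: flow for 0.5641 to horizon, guard not reached → x = (-2.9775, -1.5482)

1 1.3718 2->3
2 2.5834 3->1
final: 1 -2.9775 -1.5482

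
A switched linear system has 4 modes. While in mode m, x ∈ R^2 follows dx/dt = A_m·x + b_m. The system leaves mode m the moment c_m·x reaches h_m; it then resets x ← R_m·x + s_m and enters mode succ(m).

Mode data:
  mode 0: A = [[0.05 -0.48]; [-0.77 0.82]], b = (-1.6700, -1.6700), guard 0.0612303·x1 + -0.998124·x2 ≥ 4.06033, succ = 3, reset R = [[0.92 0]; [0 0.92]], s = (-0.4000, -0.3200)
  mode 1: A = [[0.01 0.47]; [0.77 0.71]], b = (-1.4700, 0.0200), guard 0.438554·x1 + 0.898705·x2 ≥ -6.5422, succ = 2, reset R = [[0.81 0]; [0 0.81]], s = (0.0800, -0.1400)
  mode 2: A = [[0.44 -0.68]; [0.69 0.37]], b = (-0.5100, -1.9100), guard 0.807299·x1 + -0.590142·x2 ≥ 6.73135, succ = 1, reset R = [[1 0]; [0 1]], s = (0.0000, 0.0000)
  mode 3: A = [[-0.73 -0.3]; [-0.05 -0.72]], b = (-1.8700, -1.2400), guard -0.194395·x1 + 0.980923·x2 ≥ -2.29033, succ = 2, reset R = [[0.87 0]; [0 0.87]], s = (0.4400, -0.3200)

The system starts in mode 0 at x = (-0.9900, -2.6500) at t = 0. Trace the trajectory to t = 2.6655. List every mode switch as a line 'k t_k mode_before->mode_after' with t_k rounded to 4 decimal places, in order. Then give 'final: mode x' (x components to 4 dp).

1 0.4094 0->3
2 1.7311 3->2
final: 2 1.5426 -5.6833

Mode 0: guard c·x = 4.0603 hit at Δt = 0.4094 (t = 0.4094), x⁻ = (-1.0365, -4.1315) → reset → x⁺ = (-1.3536, -4.1210), jump to mode 3
Mode 3: guard c·x = -2.2903 hit at Δt = 1.3217 (t = 1.7311), x⁻ = (-1.3075, -2.5940) → reset → x⁺ = (-0.6975, -2.5768), jump to mode 2
Mode 2: flow for 0.9344 to horizon, guard not reached → x = (1.5426, -5.6833)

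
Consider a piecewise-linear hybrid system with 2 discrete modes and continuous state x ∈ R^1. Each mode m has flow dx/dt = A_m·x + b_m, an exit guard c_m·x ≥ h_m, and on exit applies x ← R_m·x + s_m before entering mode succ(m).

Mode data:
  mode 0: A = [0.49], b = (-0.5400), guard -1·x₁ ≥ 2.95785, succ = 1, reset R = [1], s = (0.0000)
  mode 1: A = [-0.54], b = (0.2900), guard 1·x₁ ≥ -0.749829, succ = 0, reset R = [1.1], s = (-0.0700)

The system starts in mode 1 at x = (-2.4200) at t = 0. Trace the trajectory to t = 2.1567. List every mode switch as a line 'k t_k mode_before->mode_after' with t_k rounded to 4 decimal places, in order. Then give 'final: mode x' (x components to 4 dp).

Mode 1: guard c·x = -0.7498 hit at Δt = 1.5407 (t = 1.5407), x⁻ = (-0.7498) → reset → x⁺ = (-0.8948), jump to mode 0
Mode 0: flow for 0.6160 to horizon, guard not reached → x = (-1.5984)

1 1.5407 1->0
final: 0 -1.5984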